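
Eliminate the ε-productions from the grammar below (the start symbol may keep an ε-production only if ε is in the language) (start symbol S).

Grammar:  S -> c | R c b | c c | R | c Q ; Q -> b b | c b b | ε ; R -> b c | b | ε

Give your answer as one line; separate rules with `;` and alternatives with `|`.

S -> c | R c b | c b | c c | R | c Q | ε; Q -> b b | c b b; R -> b c | b

The nullable symbols are {Q, R, S}.
ε ∈ L(G) since S is nullable, so keep S → ε.
Expand every rule over subsets of its nullable positions: S → R c b gives R c b | c b.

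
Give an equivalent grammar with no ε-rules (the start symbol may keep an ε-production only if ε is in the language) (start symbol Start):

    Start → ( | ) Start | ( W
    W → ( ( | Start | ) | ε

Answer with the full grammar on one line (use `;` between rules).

Start → ( | ) Start | ( W; W → ( ( | Start | )

The nullable symbols are {W}.
ε ∉ L(G), so no ε-production is kept.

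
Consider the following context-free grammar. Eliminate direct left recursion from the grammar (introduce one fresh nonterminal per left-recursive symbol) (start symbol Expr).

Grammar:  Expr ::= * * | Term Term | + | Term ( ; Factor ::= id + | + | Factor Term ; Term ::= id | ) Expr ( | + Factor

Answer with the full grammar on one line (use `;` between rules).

Factor is directly left-recursive.
For Factor: α = {Term}, β = {id +, +}. Rewrite as Factor → β Factor1 and Factor1 → α Factor1 | ε.

Expr ::= * * | Term Term | + | Term (; Factor ::= id + Factor1 | + Factor1; Term ::= id | ) Expr ( | + Factor; Factor1 ::= Term Factor1 | ε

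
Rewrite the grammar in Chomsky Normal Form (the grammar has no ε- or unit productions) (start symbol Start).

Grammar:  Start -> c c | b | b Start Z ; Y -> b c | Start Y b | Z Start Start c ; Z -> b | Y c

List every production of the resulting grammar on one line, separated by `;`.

Start -> X1 X1 | b | X2 Y1; Y -> X2 X1 | Start Y2 | Z Y3; Z -> b | Y X1; X1 -> c; X2 -> b; Y1 -> Start Z; Y2 -> Y X2; Y3 -> Start Y4; Y4 -> Start X1

Introduce a nonterminal for each terminal appearing in a rule of length ≥ 2: X1 → c, X2 → b.
Binarize each right-hand side of length ≥ 3 by chaining fresh nonterminals (Y1, Y2, …): affected rules were Start → X2 Start Z; Y → Start Y X2; Y → Z Start Start X1.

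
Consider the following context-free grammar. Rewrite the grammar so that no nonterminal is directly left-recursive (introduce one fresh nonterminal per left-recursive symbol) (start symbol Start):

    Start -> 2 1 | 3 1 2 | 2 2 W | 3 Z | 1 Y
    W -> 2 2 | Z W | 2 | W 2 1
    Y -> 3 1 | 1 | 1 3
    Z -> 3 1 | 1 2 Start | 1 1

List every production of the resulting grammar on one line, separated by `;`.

Directly left-recursive nonterminal: W.
For W: α = {2 1}, β = {2 2, Z W, 2}. Rewrite as W → β W1 and W1 → α W1 | ε.

Start -> 2 1 | 3 1 2 | 2 2 W | 3 Z | 1 Y; W -> 2 2 W1 | Z W W1 | 2 W1; Y -> 3 1 | 1 | 1 3; Z -> 3 1 | 1 2 Start | 1 1; W1 -> 2 1 W1 | ε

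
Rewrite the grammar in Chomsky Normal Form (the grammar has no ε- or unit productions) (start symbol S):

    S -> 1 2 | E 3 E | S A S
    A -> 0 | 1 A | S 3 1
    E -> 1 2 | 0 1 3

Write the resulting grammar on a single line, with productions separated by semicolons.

S -> X1 X2 | E Y1 | S Y2; A -> 0 | X1 A | S Y3; E -> X1 X2 | X4 Y4; X1 -> 1; X2 -> 2; X3 -> 3; X4 -> 0; Y1 -> X3 E; Y2 -> A S; Y3 -> X3 X1; Y4 -> X1 X3

Introduce a nonterminal for each terminal appearing in a rule of length ≥ 2: X1 → 1, X2 → 2, X3 → 3, X4 → 0.
Binarize each right-hand side of length ≥ 3 by chaining fresh nonterminals (Y1, Y2, …): affected rules were S → E X3 E; S → S A S; A → S X3 X1; E → X4 X1 X3.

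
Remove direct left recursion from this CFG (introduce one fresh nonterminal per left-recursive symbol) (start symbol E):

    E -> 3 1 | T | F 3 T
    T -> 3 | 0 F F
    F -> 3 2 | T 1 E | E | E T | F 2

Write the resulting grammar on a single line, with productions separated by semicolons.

E -> 3 1 | T | F 3 T; T -> 3 | 0 F F; F -> 3 2 F' | T 1 E F' | E F' | E T F'; F' -> 2 F' | ε

Directly left-recursive nonterminal: F.
For F: α = {2}, β = {3 2, T 1 E, E, E T}. Rewrite as F → β F' and F' → α F' | ε.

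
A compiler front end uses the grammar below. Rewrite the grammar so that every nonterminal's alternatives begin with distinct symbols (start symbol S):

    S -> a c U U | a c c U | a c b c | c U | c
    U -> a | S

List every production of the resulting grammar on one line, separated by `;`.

S has alternatives sharing prefix 'a c': factor to S → a c S' with S' → U U | c U | b c.
S has alternatives sharing prefix 'c': factor to S → c S'' with S'' → U | ε.

S -> a c S' | c S''; U -> a | S; S' -> U U | c U | b c; S'' -> U | eps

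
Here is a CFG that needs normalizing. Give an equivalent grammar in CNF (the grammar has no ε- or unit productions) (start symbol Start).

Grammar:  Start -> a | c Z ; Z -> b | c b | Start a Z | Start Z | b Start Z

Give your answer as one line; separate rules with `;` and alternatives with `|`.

Introduce a nonterminal for each terminal appearing in a rule of length ≥ 2: X1 → c, X2 → b, X3 → a.
Binarize each right-hand side of length ≥ 3 by chaining fresh nonterminals (Y1, Y2, …): affected rules were Z → Start X3 Z; Z → X2 Start Z.

Start -> a | X1 Z; Z -> b | X1 X2 | Start Y1 | Start Z | X2 Y2; X1 -> c; X2 -> b; X3 -> a; Y1 -> X3 Z; Y2 -> Start Z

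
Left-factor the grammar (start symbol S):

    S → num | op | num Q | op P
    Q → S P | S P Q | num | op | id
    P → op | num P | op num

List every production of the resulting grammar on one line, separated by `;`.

S has alternatives sharing prefix 'num': factor to S → num S' with S' → ε | Q.
S has alternatives sharing prefix 'op': factor to S → op S'' with S'' → ε | P.
Q has alternatives sharing prefix 'S P': factor to Q → S P Q' with Q' → ε | Q.
P has alternatives sharing prefix 'op': factor to P → op P' with P' → ε | num.

S → num S' | op S''; Q → num | op | id | S P Q'; P → num P | op P'; S' → ε | Q; S'' → ε | P; Q' → ε | Q; P' → ε | num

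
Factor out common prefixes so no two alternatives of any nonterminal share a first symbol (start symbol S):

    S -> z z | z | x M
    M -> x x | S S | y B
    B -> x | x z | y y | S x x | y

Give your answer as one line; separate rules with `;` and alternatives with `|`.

S -> x M | z S'; M -> x x | S S | y B; B -> S x x | x B' | y B''; S' -> z | ε; B' -> ε | z; B'' -> y | ε

S has alternatives sharing prefix 'z': factor to S → z S' with S' → z | ε.
B has alternatives sharing prefix 'x': factor to B → x B' with B' → ε | z.
B has alternatives sharing prefix 'y': factor to B → y B'' with B'' → y | ε.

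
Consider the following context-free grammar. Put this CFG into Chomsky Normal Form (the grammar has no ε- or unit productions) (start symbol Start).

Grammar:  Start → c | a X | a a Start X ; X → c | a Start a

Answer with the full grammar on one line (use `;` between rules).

Start → c | X1 X | X1 Y1; X → c | X1 Y3; X1 → a; Y1 → X1 Y2; Y2 → Start X; Y3 → Start X1

Introduce a nonterminal for each terminal appearing in a rule of length ≥ 2: X1 → a.
Binarize each right-hand side of length ≥ 3 by chaining fresh nonterminals (Y1, Y2, …): affected rules were Start → X1 X1 Start X; X → X1 Start X1.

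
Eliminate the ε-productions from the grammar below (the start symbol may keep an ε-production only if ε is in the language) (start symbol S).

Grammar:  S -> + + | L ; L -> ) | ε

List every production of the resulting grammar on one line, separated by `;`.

S -> + + | L | ε; L -> )

The nullable symbols are {L, S}.
ε ∈ L(G) since S is nullable, so keep S → ε.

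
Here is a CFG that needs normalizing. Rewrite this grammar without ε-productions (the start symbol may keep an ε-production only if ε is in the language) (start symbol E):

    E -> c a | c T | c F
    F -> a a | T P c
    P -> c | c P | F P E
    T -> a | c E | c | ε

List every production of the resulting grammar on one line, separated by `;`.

E -> c a | c T | c | c F; F -> a a | T P c | P c; P -> c | c P | F P E; T -> a | c E | c

The nullable symbols are {T}.
ε ∉ L(G), so no ε-production is kept.
For each production, add variants omitting each subset of nullable occurrences: E → c T gives c T | c. F → T P c gives T P c | P c.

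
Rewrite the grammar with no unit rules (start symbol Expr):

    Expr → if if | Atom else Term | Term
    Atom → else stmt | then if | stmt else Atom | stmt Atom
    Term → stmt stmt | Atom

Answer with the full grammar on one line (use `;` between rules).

Unit pairs: Expr ⇒* {Atom, Term}; Term ⇒* {Atom}.
For each unit pair (A, B), copy every non-unit production of B to A, then drop all unit productions.

Expr → stmt stmt | else stmt | then if | stmt else Atom | stmt Atom | if if | Atom else Term; Atom → else stmt | then if | stmt else Atom | stmt Atom; Term → stmt stmt | else stmt | then if | stmt else Atom | stmt Atom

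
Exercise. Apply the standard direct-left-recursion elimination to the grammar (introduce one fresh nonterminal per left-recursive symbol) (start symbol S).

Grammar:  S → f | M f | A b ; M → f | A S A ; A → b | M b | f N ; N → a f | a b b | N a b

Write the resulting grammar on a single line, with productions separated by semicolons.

Left recursion appears on N.
For N: α = {a b}, β = {a f, a b b}. Rewrite as N → β N' and N' → α N' | ε.

S → f | M f | A b; M → f | A S A; A → b | M b | f N; N → a f N' | a b b N'; N' → a b N' | epsilon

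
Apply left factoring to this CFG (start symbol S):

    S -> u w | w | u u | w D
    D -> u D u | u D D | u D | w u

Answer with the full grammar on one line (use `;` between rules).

S -> u S' | w S''; D -> w u | u D D'; S' -> w | u; S'' -> ε | D; D' -> u | D | ε

S has alternatives sharing prefix 'u': factor to S → u S' with S' → w | u.
S has alternatives sharing prefix 'w': factor to S → w S'' with S'' → ε | D.
D has alternatives sharing prefix 'u D': factor to D → u D D' with D' → u | D | ε.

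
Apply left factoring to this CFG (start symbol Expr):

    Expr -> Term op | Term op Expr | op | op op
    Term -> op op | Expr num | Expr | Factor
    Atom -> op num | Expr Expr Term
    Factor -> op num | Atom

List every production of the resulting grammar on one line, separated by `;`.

Expr has alternatives sharing prefix 'Term op': factor to Expr → Term op Expr1 with Expr1 → ε | Expr.
Expr has alternatives sharing prefix 'op': factor to Expr → op Expr2 with Expr2 → ε | op.
Term has alternatives sharing prefix 'Expr': factor to Term → Expr Term1 with Term1 → num | ε.

Expr -> Term op Expr1 | op Expr2; Term -> op op | Factor | Expr Term1; Atom -> op num | Expr Expr Term; Factor -> op num | Atom; Expr1 -> eps | Expr; Expr2 -> eps | op; Term1 -> num | eps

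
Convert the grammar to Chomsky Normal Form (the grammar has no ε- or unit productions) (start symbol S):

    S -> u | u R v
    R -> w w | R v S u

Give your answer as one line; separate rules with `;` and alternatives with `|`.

S -> u | X1 Y1; R -> X3 X3 | R Y2; X1 -> u; X2 -> v; X3 -> w; Y1 -> R X2; Y2 -> X2 Y3; Y3 -> S X1

Introduce a nonterminal for each terminal appearing in a rule of length ≥ 2: X1 → u, X2 → v, X3 → w.
Binarize each right-hand side of length ≥ 3 by chaining fresh nonterminals (Y1, Y2, …): affected rules were S → X1 R X2; R → R X2 S X1.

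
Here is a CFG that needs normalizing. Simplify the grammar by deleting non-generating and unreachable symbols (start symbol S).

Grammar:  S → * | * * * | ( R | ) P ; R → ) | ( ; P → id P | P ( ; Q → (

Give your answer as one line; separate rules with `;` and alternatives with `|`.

S → * | * * * | ( R; R → ) | (

Generating nonterminals: {Q, R, S}.
Reachable from S after that: {R, S}.
Removed useless symbols: {P, Q} and every production mentioning them.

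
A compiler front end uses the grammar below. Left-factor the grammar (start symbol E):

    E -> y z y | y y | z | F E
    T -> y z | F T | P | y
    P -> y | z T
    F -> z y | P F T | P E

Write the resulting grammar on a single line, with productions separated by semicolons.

E -> z | F E | y E'; T -> F T | P | y T'; P -> y | z T; F -> z y | P F'; E' -> z y | y; T' -> z | ε; F' -> F T | E

E has alternatives sharing prefix 'y': factor to E → y E' with E' → z y | y.
T has alternatives sharing prefix 'y': factor to T → y T' with T' → z | ε.
F has alternatives sharing prefix 'P': factor to F → P F' with F' → F T | E.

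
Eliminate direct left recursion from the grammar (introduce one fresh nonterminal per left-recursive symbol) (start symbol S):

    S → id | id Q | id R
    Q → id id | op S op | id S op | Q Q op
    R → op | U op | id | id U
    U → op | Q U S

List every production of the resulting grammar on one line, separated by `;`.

Q is directly left-recursive.
For Q: α = {Q op}, β = {id id, op S op, id S op}. Rewrite as Q → β Q' and Q' → α Q' | ε.

S → id | id Q | id R; Q → id id Q' | op S op Q' | id S op Q'; R → op | U op | id | id U; U → op | Q U S; Q' → Q op Q' | ε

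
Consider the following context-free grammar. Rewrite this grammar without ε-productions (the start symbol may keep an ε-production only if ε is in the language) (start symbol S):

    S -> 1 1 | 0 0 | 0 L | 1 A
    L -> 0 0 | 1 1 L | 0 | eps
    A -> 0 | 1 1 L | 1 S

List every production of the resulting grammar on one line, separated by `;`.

S -> 1 1 | 0 0 | 0 L | 0 | 1 A; L -> 0 0 | 1 1 L | 1 1 | 0; A -> 0 | 1 1 L | 1 1 | 1 S

Nullable nonterminals: {L}.
ε ∉ L(G), so no ε-production is kept.
Add the nullable-subset variants: S → 0 L gives 0 L | 0. L → 1 1 L gives 1 1 L | 1 1. A → 1 1 L gives 1 1 L | 1 1.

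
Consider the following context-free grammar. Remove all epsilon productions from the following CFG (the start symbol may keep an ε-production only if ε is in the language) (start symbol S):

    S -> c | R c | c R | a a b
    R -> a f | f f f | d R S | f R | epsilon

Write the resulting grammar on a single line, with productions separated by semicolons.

S -> c | R c | c R | a a b; R -> a f | f f f | d R S | d S | f R | f

The nullable symbols are {R}.
ε ∉ L(G), so no ε-production is kept.
Expand every rule over subsets of its nullable positions: R → d R S gives d R S | d S. R → f R gives f R | f.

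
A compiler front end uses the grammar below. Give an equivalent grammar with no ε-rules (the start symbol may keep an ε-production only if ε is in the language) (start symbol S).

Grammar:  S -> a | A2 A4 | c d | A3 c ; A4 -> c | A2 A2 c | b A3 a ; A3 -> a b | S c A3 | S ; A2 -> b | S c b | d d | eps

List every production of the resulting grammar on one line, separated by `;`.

S -> a | A2 A4 | A4 | c d | A3 c; A4 -> c | A2 A2 c | A2 c | b A3 a; A3 -> a b | S c A3 | S; A2 -> b | S c b | d d

The nullable symbols are {A2}.
ε ∉ L(G), so no ε-production is kept.
For each production, add variants omitting each subset of nullable occurrences: S → A2 A4 gives A2 A4 | A4. A4 → A2 A2 c gives A2 A2 c | A2 c.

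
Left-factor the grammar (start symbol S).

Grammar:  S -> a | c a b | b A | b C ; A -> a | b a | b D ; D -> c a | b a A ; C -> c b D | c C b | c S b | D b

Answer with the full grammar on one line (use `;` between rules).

S has alternatives sharing prefix 'b': factor to S → b S' with S' → A | C.
A has alternatives sharing prefix 'b': factor to A → b A' with A' → a | D.
C has alternatives sharing prefix 'c': factor to C → c C' with C' → b D | C b | S b.

S -> a | c a b | b S'; A -> a | b A'; D -> c a | b a A; C -> D b | c C'; S' -> A | C; A' -> a | D; C' -> b D | C b | S b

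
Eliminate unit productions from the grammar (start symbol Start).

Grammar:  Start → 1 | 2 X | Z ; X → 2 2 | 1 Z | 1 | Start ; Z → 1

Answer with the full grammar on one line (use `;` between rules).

Unit pairs: Start ⇒* {Z}; X ⇒* {Start, Z}.
Replace each nonterminal's rules with the union of the non-unit rules of every nonterminal it unit-derives.

Start → 1 | 2 X; X → 1 | 2 X | 2 2 | 1 Z; Z → 1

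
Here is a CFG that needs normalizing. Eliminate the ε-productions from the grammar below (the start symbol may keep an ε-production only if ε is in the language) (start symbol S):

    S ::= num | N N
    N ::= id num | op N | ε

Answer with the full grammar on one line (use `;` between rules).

Nullable set = {N, S}.
ε ∈ L(G) since S is nullable, so keep S → ε.
Expand every rule over subsets of its nullable positions: S → N N gives N N | N. N → op N gives op N | op.

S ::= num | N N | N | ε; N ::= id num | op N | op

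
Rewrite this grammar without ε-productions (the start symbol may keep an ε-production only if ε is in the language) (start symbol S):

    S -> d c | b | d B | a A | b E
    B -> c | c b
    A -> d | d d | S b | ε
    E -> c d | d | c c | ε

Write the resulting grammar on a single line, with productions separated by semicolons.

S -> d c | b | d B | a A | a | b E; B -> c | c b; A -> d | d d | S b; E -> c d | d | c c

The nullable symbols are {A, E}.
ε ∉ L(G), so no ε-production is kept.
Add the nullable-subset variants: S → a A gives a A | a.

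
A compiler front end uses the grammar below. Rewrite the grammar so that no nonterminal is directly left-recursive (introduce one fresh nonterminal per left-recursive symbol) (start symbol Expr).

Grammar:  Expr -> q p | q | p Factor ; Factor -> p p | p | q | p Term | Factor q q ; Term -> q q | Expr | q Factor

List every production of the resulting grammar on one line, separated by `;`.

Expr -> q p | q | p Factor; Factor -> p p Factor1 | p Factor1 | q Factor1 | p Term Factor1; Term -> q q | Expr | q Factor; Factor1 -> q q Factor1 | epsilon

Factor is directly left-recursive.
For Factor: α = {q q}, β = {p p, p, q, p Term}. Rewrite as Factor → β Factor1 and Factor1 → α Factor1 | ε.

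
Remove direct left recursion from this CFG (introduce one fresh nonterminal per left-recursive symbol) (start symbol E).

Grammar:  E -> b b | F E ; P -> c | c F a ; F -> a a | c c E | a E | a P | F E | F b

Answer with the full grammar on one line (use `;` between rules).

E -> b b | F E; P -> c | c F a; F -> a a F' | c c E F' | a E F' | a P F'; F' -> E F' | b F' | ε

Directly left-recursive nonterminal: F.
For F: α = {E, b}, β = {a a, c c E, a E, a P}. Rewrite as F → β F' and F' → α F' | ε.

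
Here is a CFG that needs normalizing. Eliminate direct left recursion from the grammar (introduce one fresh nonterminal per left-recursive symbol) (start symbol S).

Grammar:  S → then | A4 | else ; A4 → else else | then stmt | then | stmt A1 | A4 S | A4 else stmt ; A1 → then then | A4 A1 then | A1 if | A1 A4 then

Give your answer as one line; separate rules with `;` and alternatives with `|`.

S → then | A4 | else; A4 → else else A4' | then stmt A4' | then A4' | stmt A1 A4'; A1 → then then A1' | A4 A1 then A1'; A4' → S A4' | else stmt A4' | ε; A1' → if A1' | A4 then A1' | ε

Left recursion appears on A4, A1.
For A4: α = {S, else stmt}, β = {else else, then stmt, then, stmt A1}. Rewrite as A4 → β A4' and A4' → α A4' | ε.
For A1: α = {if, A4 then}, β = {then then, A4 A1 then}. Rewrite as A1 → β A1' and A1' → α A1' | ε.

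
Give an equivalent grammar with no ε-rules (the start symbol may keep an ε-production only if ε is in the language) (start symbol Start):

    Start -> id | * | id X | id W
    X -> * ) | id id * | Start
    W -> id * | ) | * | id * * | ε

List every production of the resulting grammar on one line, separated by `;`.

Nullable set = {W}.
ε ∉ L(G), so no ε-production is kept.

Start -> id | * | id X | id W; X -> * ) | id id * | Start; W -> id * | ) | * | id * *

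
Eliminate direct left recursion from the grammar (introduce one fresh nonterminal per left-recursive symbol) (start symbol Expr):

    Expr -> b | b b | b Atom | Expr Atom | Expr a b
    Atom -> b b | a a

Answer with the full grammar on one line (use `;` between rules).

Expr -> b Expr1 | b b Expr1 | b Atom Expr1; Atom -> b b | a a; Expr1 -> Atom Expr1 | a b Expr1 | ε

Left recursion appears on Expr.
For Expr: α = {Atom, a b}, β = {b, b b, b Atom}. Rewrite as Expr → β Expr1 and Expr1 → α Expr1 | ε.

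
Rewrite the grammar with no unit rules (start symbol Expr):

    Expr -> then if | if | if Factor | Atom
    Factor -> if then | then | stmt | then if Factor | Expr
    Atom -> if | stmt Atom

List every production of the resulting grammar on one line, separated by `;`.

Expr -> if | stmt Atom | then if | if Factor; Factor -> if | stmt Atom | if then | then | stmt | then if Factor | then if | if Factor; Atom -> if | stmt Atom

Unit pairs: Expr ⇒* {Atom}; Factor ⇒* {Atom, Expr}.
For each unit pair (A, B), copy every non-unit production of B to A, then drop all unit productions.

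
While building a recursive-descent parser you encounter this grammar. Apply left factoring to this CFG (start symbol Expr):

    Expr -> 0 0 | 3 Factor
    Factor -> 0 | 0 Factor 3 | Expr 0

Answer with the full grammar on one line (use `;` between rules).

Expr -> 0 0 | 3 Factor; Factor -> Expr 0 | 0 Factor1; Factor1 -> ε | Factor 3

Factor has alternatives sharing prefix '0': factor to Factor → 0 Factor1 with Factor1 → ε | Factor 3.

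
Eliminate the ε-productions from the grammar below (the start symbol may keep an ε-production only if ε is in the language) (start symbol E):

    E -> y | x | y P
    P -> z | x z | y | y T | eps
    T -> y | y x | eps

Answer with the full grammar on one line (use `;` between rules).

Nullable nonterminals: {P, T}.
ε ∉ L(G), so no ε-production is kept.

E -> y | x | y P; P -> z | x z | y | y T; T -> y | y x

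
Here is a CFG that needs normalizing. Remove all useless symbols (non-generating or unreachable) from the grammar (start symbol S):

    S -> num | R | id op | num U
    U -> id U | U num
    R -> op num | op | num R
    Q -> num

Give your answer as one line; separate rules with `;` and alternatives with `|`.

S -> num | R | id op; R -> op num | op | num R

Generating nonterminals: {Q, R, S}.
Reachable from S after that: {R, S}.
Removed useless symbols: {Q, U} and every production mentioning them.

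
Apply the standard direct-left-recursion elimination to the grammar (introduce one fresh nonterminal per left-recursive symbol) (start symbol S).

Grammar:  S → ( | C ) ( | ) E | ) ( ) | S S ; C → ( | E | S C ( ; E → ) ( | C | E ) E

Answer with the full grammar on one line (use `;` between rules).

Directly left-recursive nonterminals: S, E.
For S: α = {S}, β = {(, C ) (, ) E, ) ( )}. Rewrite as S → β S' and S' → α S' | ε.
For E: α = {) E}, β = {) (, C}. Rewrite as E → β E' and E' → α E' | ε.

S → ( S' | C ) ( S' | ) E S' | ) ( ) S'; C → ( | E | S C (; E → ) ( E' | C E'; S' → S S' | ε; E' → ) E E' | ε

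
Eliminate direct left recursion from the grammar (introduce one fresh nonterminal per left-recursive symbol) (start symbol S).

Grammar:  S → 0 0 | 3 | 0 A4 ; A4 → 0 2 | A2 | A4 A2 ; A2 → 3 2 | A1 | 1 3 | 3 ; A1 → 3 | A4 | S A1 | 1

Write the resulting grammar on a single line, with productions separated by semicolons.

S → 0 0 | 3 | 0 A4; A4 → 0 2 A4' | A2 A4'; A2 → 3 2 | A1 | 1 3 | 3; A1 → 3 | A4 | S A1 | 1; A4' → A2 A4' | ε

Directly left-recursive nonterminal: A4.
For A4: α = {A2}, β = {0 2, A2}. Rewrite as A4 → β A4' and A4' → α A4' | ε.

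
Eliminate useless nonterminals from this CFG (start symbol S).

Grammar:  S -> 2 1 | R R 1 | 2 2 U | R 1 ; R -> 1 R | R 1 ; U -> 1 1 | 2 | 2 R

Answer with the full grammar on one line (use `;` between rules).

S -> 2 1 | 2 2 U; U -> 1 1 | 2

Generating nonterminals: {S, U}.
Reachable from S after that: {S, U}.
Removed useless symbols: {R} and every production mentioning them.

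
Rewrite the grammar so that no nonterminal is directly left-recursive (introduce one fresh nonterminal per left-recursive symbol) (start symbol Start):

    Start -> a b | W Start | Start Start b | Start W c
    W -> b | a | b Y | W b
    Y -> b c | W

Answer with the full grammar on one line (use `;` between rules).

Start -> a b Start1 | W Start Start1; W -> b W1 | a W1 | b Y W1; Y -> b c | W; Start1 -> Start b Start1 | W c Start1 | eps; W1 -> b W1 | eps

Left recursion appears on Start, W.
For Start: α = {Start b, W c}, β = {a b, W Start}. Rewrite as Start → β Start1 and Start1 → α Start1 | ε.
For W: α = {b}, β = {b, a, b Y}. Rewrite as W → β W1 and W1 → α W1 | ε.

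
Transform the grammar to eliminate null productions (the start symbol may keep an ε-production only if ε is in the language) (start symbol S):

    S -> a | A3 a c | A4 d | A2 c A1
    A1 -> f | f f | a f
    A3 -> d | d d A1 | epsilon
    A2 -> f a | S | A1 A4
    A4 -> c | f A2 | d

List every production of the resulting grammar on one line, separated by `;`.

S -> a | A3 a c | a c | A4 d | A2 c A1; A1 -> f | f f | a f; A3 -> d | d d A1; A2 -> f a | S | A1 A4; A4 -> c | f A2 | d

The nullable symbols are {A3}.
ε ∉ L(G), so no ε-production is kept.
Expand every rule over subsets of its nullable positions: S → A3 a c gives A3 a c | a c.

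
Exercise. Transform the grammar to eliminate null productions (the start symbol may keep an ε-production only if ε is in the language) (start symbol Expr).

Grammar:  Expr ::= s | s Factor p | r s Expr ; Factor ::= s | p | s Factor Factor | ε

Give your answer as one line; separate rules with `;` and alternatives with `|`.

The nullable symbols are {Factor}.
ε ∉ L(G), so no ε-production is kept.
For each production, add variants omitting each subset of nullable occurrences: Expr → s Factor p gives s Factor p | s p. Factor → s Factor Factor gives s Factor Factor | s Factor.

Expr ::= s | s Factor p | s p | r s Expr; Factor ::= s | p | s Factor Factor | s Factor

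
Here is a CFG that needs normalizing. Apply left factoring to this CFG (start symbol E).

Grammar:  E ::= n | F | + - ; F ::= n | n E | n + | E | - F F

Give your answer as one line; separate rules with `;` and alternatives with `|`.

E ::= n | F | + -; F ::= E | - F F | n F'; F' ::= ε | E | +

F has alternatives sharing prefix 'n': factor to F → n F' with F' → ε | E | +.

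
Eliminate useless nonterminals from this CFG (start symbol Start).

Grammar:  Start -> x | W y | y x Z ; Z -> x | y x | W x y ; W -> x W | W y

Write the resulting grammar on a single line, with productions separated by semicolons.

Generating nonterminals: {Start, Z}.
Reachable from Start after that: {Start, Z}.
Removed useless symbols: {W} and every production mentioning them.

Start -> x | y x Z; Z -> x | y x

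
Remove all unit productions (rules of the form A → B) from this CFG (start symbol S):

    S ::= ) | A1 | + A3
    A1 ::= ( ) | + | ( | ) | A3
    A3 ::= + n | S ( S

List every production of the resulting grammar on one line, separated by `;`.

S ::= ( ) | + | ( | ) | + A3 | + n | S ( S; A1 ::= ( ) | + | ( | ) | + n | S ( S; A3 ::= + n | S ( S

Unit pairs: A1 ⇒* {A3}; S ⇒* {A1, A3}.
Replace each nonterminal's rules with the union of the non-unit rules of every nonterminal it unit-derives.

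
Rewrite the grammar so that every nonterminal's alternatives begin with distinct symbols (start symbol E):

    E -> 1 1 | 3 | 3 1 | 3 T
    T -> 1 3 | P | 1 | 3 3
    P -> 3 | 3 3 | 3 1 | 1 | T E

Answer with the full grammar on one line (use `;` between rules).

E has alternatives sharing prefix '3': factor to E → 3 E' with E' → ε | 1 | T.
T has alternatives sharing prefix '1': factor to T → 1 T' with T' → 3 | ε.
P has alternatives sharing prefix '3': factor to P → 3 P' with P' → ε | 3 | 1.

E -> 1 1 | 3 E'; T -> P | 3 3 | 1 T'; P -> 1 | T E | 3 P'; E' -> ε | 1 | T; T' -> 3 | ε; P' -> ε | 3 | 1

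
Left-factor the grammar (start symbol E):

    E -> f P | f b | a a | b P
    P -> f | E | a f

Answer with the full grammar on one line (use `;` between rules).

E has alternatives sharing prefix 'f': factor to E → f E' with E' → P | b.

E -> a a | b P | f E'; P -> f | E | a f; E' -> P | b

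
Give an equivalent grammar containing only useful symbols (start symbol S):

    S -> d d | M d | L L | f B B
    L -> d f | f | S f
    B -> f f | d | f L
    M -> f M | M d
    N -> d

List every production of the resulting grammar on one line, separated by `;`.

Generating nonterminals: {B, L, N, S}.
Reachable from S after that: {B, L, S}.
Removed useless symbols: {M, N} and every production mentioning them.

S -> d d | L L | f B B; L -> d f | f | S f; B -> f f | d | f L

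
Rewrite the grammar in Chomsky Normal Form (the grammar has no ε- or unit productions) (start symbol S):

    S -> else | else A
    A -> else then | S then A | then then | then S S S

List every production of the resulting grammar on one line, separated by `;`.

Introduce a nonterminal for each terminal appearing in a rule of length ≥ 2: X1 → else, X2 → then.
Binarize each right-hand side of length ≥ 3 by chaining fresh nonterminals (Y1, Y2, …): affected rules were A → S X2 A; A → X2 S S S.

S -> else | X1 A; A -> X1 X2 | S Y1 | X2 X2 | X2 Y2; X1 -> else; X2 -> then; Y1 -> X2 A; Y2 -> S Y3; Y3 -> S S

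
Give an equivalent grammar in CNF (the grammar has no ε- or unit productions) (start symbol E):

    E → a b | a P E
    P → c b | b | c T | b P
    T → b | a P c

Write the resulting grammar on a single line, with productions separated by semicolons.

Introduce a nonterminal for each terminal appearing in a rule of length ≥ 2: X1 → a, X2 → b, X3 → c.
Binarize each right-hand side of length ≥ 3 by chaining fresh nonterminals (Y1, Y2, …): affected rules were E → X1 P E; T → X1 P X3.

E → X1 X2 | X1 Y1; P → X3 X2 | b | X3 T | X2 P; T → b | X1 Y2; X1 → a; X2 → b; X3 → c; Y1 → P E; Y2 → P X3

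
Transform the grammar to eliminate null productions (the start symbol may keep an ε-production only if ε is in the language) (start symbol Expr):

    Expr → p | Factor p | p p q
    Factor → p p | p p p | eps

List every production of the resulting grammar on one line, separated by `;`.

Expr → p | Factor p | p p q; Factor → p p | p p p

Nullable nonterminals: {Factor}.
ε ∉ L(G), so no ε-production is kept.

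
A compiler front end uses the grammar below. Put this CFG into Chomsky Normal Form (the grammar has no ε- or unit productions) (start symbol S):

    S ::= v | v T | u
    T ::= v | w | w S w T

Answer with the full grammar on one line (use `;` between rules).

S ::= v | X1 T | u; T ::= v | w | X2 Y1; X1 ::= v; X2 ::= w; Y1 ::= S Y2; Y2 ::= X2 T

Introduce a nonterminal for each terminal appearing in a rule of length ≥ 2: X1 → v, X2 → w.
Binarize each right-hand side of length ≥ 3 by chaining fresh nonterminals (Y1, Y2, …): affected rules were T → X2 S X2 T.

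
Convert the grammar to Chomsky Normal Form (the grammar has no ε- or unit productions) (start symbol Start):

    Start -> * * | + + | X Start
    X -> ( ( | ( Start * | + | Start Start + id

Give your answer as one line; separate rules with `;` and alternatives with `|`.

Introduce a nonterminal for each terminal appearing in a rule of length ≥ 2: X1 → *, X2 → +, X3 → (, X4 → id.
Binarize each right-hand side of length ≥ 3 by chaining fresh nonterminals (Y1, Y2, …): affected rules were X → X3 Start X1; X → Start Start X2 X4.

Start -> X1 X1 | X2 X2 | X Start; X -> X3 X3 | X3 Y1 | + | Start Y2; X1 -> *; X2 -> +; X3 -> (; X4 -> id; Y1 -> Start X1; Y2 -> Start Y3; Y3 -> X2 X4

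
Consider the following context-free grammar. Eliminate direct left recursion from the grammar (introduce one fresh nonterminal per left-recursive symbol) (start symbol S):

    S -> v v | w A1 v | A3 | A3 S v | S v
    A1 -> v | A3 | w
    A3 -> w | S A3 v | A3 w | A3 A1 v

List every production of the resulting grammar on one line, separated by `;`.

Left recursion appears on S, A3.
For S: α = {v}, β = {v v, w A1 v, A3, A3 S v}. Rewrite as S → β S' and S' → α S' | ε.
For A3: α = {w, A1 v}, β = {w, S A3 v}. Rewrite as A3 → β A3' and A3' → α A3' | ε.

S -> v v S' | w A1 v S' | A3 S' | A3 S v S'; A1 -> v | A3 | w; A3 -> w A3' | S A3 v A3'; S' -> v S' | ε; A3' -> w A3' | A1 v A3' | ε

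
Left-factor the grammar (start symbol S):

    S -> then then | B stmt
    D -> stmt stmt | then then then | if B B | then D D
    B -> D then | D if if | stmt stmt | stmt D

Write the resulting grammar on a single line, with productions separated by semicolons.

D has alternatives sharing prefix 'then': factor to D → then D' with D' → then then | D D.
B has alternatives sharing prefix 'D': factor to B → D B' with B' → then | if if.
B has alternatives sharing prefix 'stmt': factor to B → stmt B'' with B'' → stmt | D.

S -> then then | B stmt; D -> stmt stmt | if B B | then D'; B -> D B' | stmt B''; D' -> then then | D D; B' -> then | if if; B'' -> stmt | D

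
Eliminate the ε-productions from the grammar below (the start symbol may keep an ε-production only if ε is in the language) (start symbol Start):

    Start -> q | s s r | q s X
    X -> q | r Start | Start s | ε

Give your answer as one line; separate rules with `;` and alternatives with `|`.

Start -> q | s s r | q s X | q s; X -> q | r Start | Start s

The nullable symbols are {X}.
ε ∉ L(G), so no ε-production is kept.
Add the nullable-subset variants: Start → q s X gives q s X | q s.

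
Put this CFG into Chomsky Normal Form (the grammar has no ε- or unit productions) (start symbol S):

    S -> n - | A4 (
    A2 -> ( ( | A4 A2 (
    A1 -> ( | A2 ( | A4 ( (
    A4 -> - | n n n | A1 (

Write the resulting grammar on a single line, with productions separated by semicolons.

S -> X1 X2 | A4 X3; A2 -> X3 X3 | A4 Y1; A1 -> ( | A2 X3 | A4 Y2; A4 -> - | X1 Y3 | A1 X3; X1 -> n; X2 -> -; X3 -> (; Y1 -> A2 X3; Y2 -> X3 X3; Y3 -> X1 X1

Introduce a nonterminal for each terminal appearing in a rule of length ≥ 2: X1 → n, X2 → -, X3 → (.
Binarize each right-hand side of length ≥ 3 by chaining fresh nonterminals (Y1, Y2, …): affected rules were A2 → A4 A2 X3; A1 → A4 X3 X3; A4 → X1 X1 X1.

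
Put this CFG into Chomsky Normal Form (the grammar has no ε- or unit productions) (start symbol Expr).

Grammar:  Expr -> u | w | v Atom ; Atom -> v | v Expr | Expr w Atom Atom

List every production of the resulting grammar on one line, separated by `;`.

Expr -> u | w | X1 Atom; Atom -> v | X1 Expr | Expr Y1; X1 -> v; X2 -> w; Y1 -> X2 Y2; Y2 -> Atom Atom

Introduce a nonterminal for each terminal appearing in a rule of length ≥ 2: X1 → v, X2 → w.
Binarize each right-hand side of length ≥ 3 by chaining fresh nonterminals (Y1, Y2, …): affected rules were Atom → Expr X2 Atom Atom.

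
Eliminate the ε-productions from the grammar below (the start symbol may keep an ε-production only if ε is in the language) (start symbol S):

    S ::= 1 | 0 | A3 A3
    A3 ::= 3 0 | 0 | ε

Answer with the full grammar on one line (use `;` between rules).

The nullable symbols are {A3, S}.
ε ∈ L(G) since S is nullable, so keep S → ε.
Expand every rule over subsets of its nullable positions: S → A3 A3 gives A3 A3 | A3.

S ::= 1 | 0 | A3 A3 | A3 | ε; A3 ::= 3 0 | 0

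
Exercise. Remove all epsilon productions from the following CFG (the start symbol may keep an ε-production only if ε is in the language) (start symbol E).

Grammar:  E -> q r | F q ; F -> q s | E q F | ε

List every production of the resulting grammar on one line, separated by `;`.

E -> q r | F q | q; F -> q s | E q F | E q

The nullable symbols are {F}.
ε ∉ L(G), so no ε-production is kept.
Expand every rule over subsets of its nullable positions: E → F q gives F q | q. F → E q F gives E q F | E q.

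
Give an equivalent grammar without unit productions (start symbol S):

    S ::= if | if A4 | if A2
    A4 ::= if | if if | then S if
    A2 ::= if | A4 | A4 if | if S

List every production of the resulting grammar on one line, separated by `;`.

S ::= if | if A4 | if A2; A4 ::= if | if if | then S if; A2 ::= if | if if | then S if | A4 if | if S

Unit pairs: A2 ⇒* {A4}.
Replace each nonterminal's rules with the union of the non-unit rules of every nonterminal it unit-derives.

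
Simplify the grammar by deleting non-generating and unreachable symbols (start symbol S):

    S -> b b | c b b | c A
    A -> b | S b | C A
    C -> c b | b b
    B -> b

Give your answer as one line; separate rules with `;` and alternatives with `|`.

S -> b b | c b b | c A; A -> b | S b | C A; C -> c b | b b

Generating nonterminals: {A, B, C, S}.
Reachable from S after that: {A, C, S}.
Removed useless symbols: {B} and every production mentioning them.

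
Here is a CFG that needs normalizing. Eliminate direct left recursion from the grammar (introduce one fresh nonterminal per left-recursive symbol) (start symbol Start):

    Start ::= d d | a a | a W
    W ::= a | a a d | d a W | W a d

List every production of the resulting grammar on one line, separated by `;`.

Directly left-recursive nonterminal: W.
For W: α = {a d}, β = {a, a a d, d a W}. Rewrite as W → β W1 and W1 → α W1 | ε.

Start ::= d d | a a | a W; W ::= a W1 | a a d W1 | d a W W1; W1 ::= a d W1 | ε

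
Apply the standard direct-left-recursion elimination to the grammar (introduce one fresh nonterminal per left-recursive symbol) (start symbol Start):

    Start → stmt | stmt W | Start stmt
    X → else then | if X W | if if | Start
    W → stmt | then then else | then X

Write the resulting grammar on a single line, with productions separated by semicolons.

Start → stmt Start1 | stmt W Start1; X → else then | if X W | if if | Start; W → stmt | then then else | then X; Start1 → stmt Start1 | ε

Directly left-recursive nonterminal: Start.
For Start: α = {stmt}, β = {stmt, stmt W}. Rewrite as Start → β Start1 and Start1 → α Start1 | ε.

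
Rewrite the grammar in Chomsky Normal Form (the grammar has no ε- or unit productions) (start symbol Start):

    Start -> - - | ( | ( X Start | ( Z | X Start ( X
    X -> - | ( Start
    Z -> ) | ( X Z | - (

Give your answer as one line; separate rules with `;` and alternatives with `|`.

Introduce a nonterminal for each terminal appearing in a rule of length ≥ 2: X1 → -, X2 → (.
Binarize each right-hand side of length ≥ 3 by chaining fresh nonterminals (Y1, Y2, …): affected rules were Start → X2 X Start; Start → X Start X2 X; Z → X2 X Z.

Start -> X1 X1 | ( | X2 Y1 | X2 Z | X Y2; X -> - | X2 Start; Z -> ) | X2 Y4 | X1 X2; X1 -> -; X2 -> (; Y1 -> X Start; Y2 -> Start Y3; Y3 -> X2 X; Y4 -> X Z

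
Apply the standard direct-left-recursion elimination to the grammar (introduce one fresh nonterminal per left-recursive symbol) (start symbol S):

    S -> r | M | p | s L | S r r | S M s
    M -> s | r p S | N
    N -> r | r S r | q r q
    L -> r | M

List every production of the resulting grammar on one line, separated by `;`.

S -> r S' | M S' | p S' | s L S'; M -> s | r p S | N; N -> r | r S r | q r q; L -> r | M; S' -> r r S' | M s S' | ε

Directly left-recursive nonterminal: S.
For S: α = {r r, M s}, β = {r, M, p, s L}. Rewrite as S → β S' and S' → α S' | ε.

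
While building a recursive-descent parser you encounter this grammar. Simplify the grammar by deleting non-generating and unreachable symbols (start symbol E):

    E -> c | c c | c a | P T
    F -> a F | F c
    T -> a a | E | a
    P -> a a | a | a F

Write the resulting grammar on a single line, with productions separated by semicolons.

E -> c | c c | c a | P T; T -> a a | E | a; P -> a a | a

Generating nonterminals: {E, P, T}.
Reachable from E after that: {E, P, T}.
Removed useless symbols: {F} and every production mentioning them.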